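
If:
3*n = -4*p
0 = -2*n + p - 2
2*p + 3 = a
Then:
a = 45/11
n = -8/11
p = 6/11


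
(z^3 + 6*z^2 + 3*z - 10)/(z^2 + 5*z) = z + 1 - 2/z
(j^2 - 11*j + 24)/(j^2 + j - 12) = (j - 8)/(j + 4)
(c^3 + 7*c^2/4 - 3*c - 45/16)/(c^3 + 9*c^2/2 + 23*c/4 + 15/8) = (8*c^2 - 6*c - 9)/(2*(4*c^2 + 8*c + 3))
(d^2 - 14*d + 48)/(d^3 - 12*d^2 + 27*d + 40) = (d - 6)/(d^2 - 4*d - 5)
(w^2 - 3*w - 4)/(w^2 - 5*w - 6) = (w - 4)/(w - 6)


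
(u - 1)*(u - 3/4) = u^2 - 7*u/4 + 3/4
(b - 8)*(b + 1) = b^2 - 7*b - 8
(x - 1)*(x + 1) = x^2 - 1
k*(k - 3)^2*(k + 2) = k^4 - 4*k^3 - 3*k^2 + 18*k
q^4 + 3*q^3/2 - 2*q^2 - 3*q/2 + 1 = (q - 1)*(q - 1/2)*(q + 1)*(q + 2)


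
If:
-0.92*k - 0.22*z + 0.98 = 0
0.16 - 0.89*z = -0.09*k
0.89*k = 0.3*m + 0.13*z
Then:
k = 1.00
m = 2.84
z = 0.28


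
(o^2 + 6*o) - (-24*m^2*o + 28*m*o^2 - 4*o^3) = 24*m^2*o - 28*m*o^2 + 4*o^3 + o^2 + 6*o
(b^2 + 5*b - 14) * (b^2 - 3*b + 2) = b^4 + 2*b^3 - 27*b^2 + 52*b - 28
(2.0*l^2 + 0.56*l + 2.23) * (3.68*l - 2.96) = 7.36*l^3 - 3.8592*l^2 + 6.5488*l - 6.6008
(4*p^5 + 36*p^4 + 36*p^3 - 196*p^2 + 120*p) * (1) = 4*p^5 + 36*p^4 + 36*p^3 - 196*p^2 + 120*p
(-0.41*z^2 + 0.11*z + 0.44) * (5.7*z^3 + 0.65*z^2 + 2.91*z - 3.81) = -2.337*z^5 + 0.3605*z^4 + 1.3864*z^3 + 2.1682*z^2 + 0.8613*z - 1.6764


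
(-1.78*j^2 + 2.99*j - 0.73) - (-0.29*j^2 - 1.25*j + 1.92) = -1.49*j^2 + 4.24*j - 2.65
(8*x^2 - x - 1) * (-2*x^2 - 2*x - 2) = -16*x^4 - 14*x^3 - 12*x^2 + 4*x + 2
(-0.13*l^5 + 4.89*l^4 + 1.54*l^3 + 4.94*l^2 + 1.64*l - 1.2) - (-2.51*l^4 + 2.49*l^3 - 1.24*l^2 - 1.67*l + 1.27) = -0.13*l^5 + 7.4*l^4 - 0.95*l^3 + 6.18*l^2 + 3.31*l - 2.47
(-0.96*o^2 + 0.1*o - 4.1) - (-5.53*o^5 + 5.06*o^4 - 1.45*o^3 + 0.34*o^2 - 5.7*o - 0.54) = 5.53*o^5 - 5.06*o^4 + 1.45*o^3 - 1.3*o^2 + 5.8*o - 3.56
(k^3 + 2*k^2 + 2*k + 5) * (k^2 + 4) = k^5 + 2*k^4 + 6*k^3 + 13*k^2 + 8*k + 20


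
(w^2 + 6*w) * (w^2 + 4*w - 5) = w^4 + 10*w^3 + 19*w^2 - 30*w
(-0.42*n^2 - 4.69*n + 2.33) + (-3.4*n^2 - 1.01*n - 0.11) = -3.82*n^2 - 5.7*n + 2.22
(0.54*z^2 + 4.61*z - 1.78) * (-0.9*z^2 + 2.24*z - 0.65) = -0.486*z^4 - 2.9394*z^3 + 11.5774*z^2 - 6.9837*z + 1.157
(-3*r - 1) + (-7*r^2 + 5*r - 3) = -7*r^2 + 2*r - 4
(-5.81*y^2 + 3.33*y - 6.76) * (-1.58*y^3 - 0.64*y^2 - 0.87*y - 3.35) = 9.1798*y^5 - 1.543*y^4 + 13.6043*y^3 + 20.8928*y^2 - 5.2743*y + 22.646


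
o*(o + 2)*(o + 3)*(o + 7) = o^4 + 12*o^3 + 41*o^2 + 42*o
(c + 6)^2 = c^2 + 12*c + 36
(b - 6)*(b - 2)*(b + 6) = b^3 - 2*b^2 - 36*b + 72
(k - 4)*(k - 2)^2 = k^3 - 8*k^2 + 20*k - 16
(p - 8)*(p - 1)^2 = p^3 - 10*p^2 + 17*p - 8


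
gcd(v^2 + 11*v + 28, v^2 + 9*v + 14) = v + 7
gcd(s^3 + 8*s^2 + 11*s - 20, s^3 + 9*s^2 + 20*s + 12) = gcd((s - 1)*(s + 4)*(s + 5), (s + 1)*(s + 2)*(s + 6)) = 1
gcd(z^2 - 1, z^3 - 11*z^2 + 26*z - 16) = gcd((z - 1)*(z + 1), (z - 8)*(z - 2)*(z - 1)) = z - 1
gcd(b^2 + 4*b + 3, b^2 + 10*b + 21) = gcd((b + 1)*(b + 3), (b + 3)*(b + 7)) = b + 3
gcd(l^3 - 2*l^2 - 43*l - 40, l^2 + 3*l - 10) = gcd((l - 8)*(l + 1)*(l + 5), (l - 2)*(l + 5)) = l + 5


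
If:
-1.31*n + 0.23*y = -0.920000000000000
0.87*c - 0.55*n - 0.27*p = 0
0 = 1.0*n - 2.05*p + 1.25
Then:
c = 0.13757364475461*y + 0.73952922998564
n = 0.175572519083969*y + 0.702290076335878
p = 0.0856451312604729*y + 0.952336622602867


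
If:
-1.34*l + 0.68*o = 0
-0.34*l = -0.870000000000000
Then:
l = 2.56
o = 5.04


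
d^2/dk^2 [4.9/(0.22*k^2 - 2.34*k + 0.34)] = (-0.47432*k^2 + 5.04504*k + 4.9*(0.44*k - 2.34)*(0.88*k - 4.68) - 0.73304)/(0.22*k^2 - 2.34*k + 0.34)^3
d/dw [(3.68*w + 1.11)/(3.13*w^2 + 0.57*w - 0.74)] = (11.5184*w^2 + 2.0976*w - (3.68*w + 1.11)*(6.26*w + 0.57) - 2.7232)/(3.13*w^2 + 0.57*w - 0.74)^2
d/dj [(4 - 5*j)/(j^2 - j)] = (5*j^2 - 8*j + 4)/(j^2*(j^2 - 2*j + 1))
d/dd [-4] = 0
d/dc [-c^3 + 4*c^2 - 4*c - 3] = -3*c^2 + 8*c - 4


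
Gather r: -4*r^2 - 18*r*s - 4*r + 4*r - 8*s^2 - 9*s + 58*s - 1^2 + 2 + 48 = -4*r^2 - 18*r*s - 8*s^2 + 49*s + 49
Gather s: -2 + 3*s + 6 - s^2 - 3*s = 4 - s^2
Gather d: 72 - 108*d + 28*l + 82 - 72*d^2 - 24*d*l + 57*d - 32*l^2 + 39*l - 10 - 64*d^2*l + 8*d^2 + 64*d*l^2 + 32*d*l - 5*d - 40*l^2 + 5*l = d^2*(-64*l - 64) + d*(64*l^2 + 8*l - 56) - 72*l^2 + 72*l + 144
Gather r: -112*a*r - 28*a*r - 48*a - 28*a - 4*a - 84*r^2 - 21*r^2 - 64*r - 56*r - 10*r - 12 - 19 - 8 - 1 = -80*a - 105*r^2 + r*(-140*a - 130) - 40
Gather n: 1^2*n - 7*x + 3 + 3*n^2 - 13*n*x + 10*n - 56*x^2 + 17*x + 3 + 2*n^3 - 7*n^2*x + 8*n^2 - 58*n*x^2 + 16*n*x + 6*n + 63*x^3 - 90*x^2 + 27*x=2*n^3 + n^2*(11 - 7*x) + n*(-58*x^2 + 3*x + 17) + 63*x^3 - 146*x^2 + 37*x + 6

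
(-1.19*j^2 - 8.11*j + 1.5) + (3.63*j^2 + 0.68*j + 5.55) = 2.44*j^2 - 7.43*j + 7.05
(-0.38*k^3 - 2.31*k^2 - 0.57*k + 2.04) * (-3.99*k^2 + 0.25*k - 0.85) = 1.5162*k^5 + 9.1219*k^4 + 2.0198*k^3 - 6.3186*k^2 + 0.9945*k - 1.734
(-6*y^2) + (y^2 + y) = -5*y^2 + y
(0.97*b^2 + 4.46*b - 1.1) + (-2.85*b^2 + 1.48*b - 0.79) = -1.88*b^2 + 5.94*b - 1.89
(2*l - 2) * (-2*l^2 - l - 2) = -4*l^3 + 2*l^2 - 2*l + 4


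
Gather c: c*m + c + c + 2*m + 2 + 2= c*(m + 2) + 2*m + 4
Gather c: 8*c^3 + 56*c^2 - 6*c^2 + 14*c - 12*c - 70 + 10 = 8*c^3 + 50*c^2 + 2*c - 60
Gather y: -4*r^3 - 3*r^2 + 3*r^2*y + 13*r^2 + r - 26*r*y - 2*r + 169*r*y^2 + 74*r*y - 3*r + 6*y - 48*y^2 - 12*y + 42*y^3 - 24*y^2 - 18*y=-4*r^3 + 10*r^2 - 4*r + 42*y^3 + y^2*(169*r - 72) + y*(3*r^2 + 48*r - 24)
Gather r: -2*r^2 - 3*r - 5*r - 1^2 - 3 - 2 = -2*r^2 - 8*r - 6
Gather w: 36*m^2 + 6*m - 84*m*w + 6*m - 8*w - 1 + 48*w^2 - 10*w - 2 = 36*m^2 + 12*m + 48*w^2 + w*(-84*m - 18) - 3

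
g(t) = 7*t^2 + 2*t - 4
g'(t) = 14*t + 2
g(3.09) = 69.02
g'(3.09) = 45.26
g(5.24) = 198.68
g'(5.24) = 75.36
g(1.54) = 15.68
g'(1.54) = 23.56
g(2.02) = 28.60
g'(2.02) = 30.28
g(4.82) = 168.27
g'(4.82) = 69.48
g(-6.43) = 272.55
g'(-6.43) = -88.02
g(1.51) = 14.98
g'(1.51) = 23.14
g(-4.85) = 150.96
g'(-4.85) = -65.90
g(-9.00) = 545.00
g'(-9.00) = -124.00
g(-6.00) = 236.00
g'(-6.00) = -82.00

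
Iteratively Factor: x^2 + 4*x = (x)*(x + 4)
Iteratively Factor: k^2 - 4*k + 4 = (k - 2)*(k - 2)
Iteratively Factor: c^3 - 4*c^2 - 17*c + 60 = (c - 3)*(c^2 - c - 20) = (c - 3)*(c + 4)*(c - 5)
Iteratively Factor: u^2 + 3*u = (u + 3)*(u)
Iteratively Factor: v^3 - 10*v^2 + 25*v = (v)*(v^2 - 10*v + 25) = v*(v - 5)*(v - 5)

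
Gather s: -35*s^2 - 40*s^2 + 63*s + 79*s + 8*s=-75*s^2 + 150*s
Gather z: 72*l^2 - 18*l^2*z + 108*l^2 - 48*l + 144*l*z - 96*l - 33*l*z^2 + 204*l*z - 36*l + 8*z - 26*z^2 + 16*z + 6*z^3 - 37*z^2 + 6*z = 180*l^2 - 180*l + 6*z^3 + z^2*(-33*l - 63) + z*(-18*l^2 + 348*l + 30)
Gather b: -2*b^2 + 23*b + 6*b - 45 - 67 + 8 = -2*b^2 + 29*b - 104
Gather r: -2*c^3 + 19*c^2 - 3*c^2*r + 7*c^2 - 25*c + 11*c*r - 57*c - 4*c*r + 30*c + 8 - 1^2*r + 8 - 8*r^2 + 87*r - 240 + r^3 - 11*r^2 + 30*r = -2*c^3 + 26*c^2 - 52*c + r^3 - 19*r^2 + r*(-3*c^2 + 7*c + 116) - 224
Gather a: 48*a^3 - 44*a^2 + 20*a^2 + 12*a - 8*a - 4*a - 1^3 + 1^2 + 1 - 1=48*a^3 - 24*a^2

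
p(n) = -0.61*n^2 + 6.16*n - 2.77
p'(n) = 6.16 - 1.22*n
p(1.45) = 4.88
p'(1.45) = 4.39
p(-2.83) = -25.09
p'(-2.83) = 9.61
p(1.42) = 4.75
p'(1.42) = 4.43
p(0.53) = 0.32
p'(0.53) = 5.51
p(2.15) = 7.65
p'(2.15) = 3.54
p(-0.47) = -5.80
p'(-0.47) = 6.73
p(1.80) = 6.34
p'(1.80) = 3.96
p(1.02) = 2.88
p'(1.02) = 4.92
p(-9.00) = -107.62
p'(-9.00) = 17.14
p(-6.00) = -61.69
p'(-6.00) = 13.48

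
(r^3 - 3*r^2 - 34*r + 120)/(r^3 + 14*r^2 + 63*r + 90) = (r^2 - 9*r + 20)/(r^2 + 8*r + 15)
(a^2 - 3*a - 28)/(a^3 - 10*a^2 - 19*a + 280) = (a + 4)/(a^2 - 3*a - 40)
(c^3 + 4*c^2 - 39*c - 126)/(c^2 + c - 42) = c + 3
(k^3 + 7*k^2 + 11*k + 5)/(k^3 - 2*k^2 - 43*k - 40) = (k + 1)/(k - 8)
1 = 1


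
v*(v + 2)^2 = v^3 + 4*v^2 + 4*v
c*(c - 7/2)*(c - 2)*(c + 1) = c^4 - 9*c^3/2 + 3*c^2/2 + 7*c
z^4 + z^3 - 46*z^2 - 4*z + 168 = (z - 6)*(z - 2)*(z + 2)*(z + 7)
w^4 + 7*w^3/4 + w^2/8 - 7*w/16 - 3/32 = (w - 1/2)*(w + 1/4)*(w + 1/2)*(w + 3/2)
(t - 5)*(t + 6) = t^2 + t - 30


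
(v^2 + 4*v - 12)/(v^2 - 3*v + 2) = (v + 6)/(v - 1)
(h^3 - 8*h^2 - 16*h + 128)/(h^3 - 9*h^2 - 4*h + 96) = (h + 4)/(h + 3)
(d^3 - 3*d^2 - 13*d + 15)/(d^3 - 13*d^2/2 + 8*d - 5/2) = 2*(d + 3)/(2*d - 1)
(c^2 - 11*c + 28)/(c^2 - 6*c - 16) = (-c^2 + 11*c - 28)/(-c^2 + 6*c + 16)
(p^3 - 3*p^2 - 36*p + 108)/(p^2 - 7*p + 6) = (p^2 + 3*p - 18)/(p - 1)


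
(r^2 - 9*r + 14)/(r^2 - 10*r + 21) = (r - 2)/(r - 3)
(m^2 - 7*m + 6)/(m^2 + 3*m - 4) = (m - 6)/(m + 4)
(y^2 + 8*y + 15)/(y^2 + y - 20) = (y + 3)/(y - 4)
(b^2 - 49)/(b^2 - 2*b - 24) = (49 - b^2)/(-b^2 + 2*b + 24)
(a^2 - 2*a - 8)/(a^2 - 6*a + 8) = (a + 2)/(a - 2)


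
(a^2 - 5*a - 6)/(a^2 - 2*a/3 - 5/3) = 3*(a - 6)/(3*a - 5)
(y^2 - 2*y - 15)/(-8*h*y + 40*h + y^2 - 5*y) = (y + 3)/(-8*h + y)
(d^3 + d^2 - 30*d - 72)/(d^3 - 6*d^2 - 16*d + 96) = (d + 3)/(d - 4)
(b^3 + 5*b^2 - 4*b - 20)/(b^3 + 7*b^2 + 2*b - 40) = (b + 2)/(b + 4)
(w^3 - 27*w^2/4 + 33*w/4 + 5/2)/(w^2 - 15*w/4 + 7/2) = (4*w^2 - 19*w - 5)/(4*w - 7)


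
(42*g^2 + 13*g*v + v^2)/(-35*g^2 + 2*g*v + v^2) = (6*g + v)/(-5*g + v)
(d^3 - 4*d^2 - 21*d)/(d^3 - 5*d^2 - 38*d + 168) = d*(d + 3)/(d^2 + 2*d - 24)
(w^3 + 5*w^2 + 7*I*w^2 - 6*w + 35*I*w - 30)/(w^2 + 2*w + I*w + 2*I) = (w^2 + w*(5 + 6*I) + 30*I)/(w + 2)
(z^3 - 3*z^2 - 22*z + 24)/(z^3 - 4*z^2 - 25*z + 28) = (z - 6)/(z - 7)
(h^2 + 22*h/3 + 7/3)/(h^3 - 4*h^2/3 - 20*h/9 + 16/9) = 3*(3*h^2 + 22*h + 7)/(9*h^3 - 12*h^2 - 20*h + 16)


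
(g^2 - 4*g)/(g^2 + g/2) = 2*(g - 4)/(2*g + 1)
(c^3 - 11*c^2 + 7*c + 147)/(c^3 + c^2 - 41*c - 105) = (c - 7)/(c + 5)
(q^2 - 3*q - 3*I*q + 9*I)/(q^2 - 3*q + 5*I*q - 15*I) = (q - 3*I)/(q + 5*I)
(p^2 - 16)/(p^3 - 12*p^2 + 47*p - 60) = (p + 4)/(p^2 - 8*p + 15)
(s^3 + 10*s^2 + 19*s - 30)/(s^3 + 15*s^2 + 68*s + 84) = (s^2 + 4*s - 5)/(s^2 + 9*s + 14)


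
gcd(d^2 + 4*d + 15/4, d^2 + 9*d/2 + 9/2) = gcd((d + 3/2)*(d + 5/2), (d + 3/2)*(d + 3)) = d + 3/2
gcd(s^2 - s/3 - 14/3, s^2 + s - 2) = s + 2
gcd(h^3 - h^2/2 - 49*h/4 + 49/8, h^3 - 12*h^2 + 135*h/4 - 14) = h^2 - 4*h + 7/4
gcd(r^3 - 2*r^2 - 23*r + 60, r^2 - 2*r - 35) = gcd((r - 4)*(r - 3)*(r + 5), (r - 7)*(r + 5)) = r + 5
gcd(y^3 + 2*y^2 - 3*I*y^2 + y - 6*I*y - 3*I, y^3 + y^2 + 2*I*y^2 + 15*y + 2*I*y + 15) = y^2 + y*(1 - 3*I) - 3*I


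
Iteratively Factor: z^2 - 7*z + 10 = (z - 2)*(z - 5)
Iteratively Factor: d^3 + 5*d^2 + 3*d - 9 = (d - 1)*(d^2 + 6*d + 9) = (d - 1)*(d + 3)*(d + 3)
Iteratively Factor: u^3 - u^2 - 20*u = (u - 5)*(u^2 + 4*u) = (u - 5)*(u + 4)*(u)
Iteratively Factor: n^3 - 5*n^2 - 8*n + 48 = (n + 3)*(n^2 - 8*n + 16) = (n - 4)*(n + 3)*(n - 4)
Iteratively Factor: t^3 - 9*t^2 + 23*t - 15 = (t - 1)*(t^2 - 8*t + 15) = (t - 3)*(t - 1)*(t - 5)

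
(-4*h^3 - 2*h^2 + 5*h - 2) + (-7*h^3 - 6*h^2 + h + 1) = -11*h^3 - 8*h^2 + 6*h - 1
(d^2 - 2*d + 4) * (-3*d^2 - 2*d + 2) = -3*d^4 + 4*d^3 - 6*d^2 - 12*d + 8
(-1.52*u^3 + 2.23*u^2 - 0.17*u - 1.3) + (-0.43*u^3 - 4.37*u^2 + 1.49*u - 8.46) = -1.95*u^3 - 2.14*u^2 + 1.32*u - 9.76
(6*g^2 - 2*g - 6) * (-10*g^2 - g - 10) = -60*g^4 + 14*g^3 + 2*g^2 + 26*g + 60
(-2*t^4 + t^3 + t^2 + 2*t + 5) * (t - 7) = -2*t^5 + 15*t^4 - 6*t^3 - 5*t^2 - 9*t - 35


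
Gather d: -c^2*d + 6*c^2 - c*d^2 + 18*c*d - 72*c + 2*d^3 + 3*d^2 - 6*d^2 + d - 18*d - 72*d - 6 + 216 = 6*c^2 - 72*c + 2*d^3 + d^2*(-c - 3) + d*(-c^2 + 18*c - 89) + 210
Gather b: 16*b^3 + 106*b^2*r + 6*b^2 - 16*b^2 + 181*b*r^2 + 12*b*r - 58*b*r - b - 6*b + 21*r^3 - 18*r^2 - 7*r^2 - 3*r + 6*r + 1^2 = 16*b^3 + b^2*(106*r - 10) + b*(181*r^2 - 46*r - 7) + 21*r^3 - 25*r^2 + 3*r + 1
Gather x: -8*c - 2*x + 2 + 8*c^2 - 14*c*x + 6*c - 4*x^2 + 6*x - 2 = 8*c^2 - 2*c - 4*x^2 + x*(4 - 14*c)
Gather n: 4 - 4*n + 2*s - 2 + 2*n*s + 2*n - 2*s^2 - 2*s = n*(2*s - 2) - 2*s^2 + 2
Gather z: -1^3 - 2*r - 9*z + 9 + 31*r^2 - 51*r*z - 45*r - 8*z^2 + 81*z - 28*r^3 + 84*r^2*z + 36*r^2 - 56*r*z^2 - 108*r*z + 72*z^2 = -28*r^3 + 67*r^2 - 47*r + z^2*(64 - 56*r) + z*(84*r^2 - 159*r + 72) + 8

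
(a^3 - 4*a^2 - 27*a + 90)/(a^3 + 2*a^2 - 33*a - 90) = (a - 3)/(a + 3)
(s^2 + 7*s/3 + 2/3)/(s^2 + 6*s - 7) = (3*s^2 + 7*s + 2)/(3*(s^2 + 6*s - 7))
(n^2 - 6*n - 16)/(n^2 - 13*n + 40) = (n + 2)/(n - 5)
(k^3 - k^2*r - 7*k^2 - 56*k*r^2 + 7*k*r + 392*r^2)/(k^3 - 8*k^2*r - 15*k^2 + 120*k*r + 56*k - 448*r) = (k + 7*r)/(k - 8)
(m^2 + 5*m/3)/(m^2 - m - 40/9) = 3*m/(3*m - 8)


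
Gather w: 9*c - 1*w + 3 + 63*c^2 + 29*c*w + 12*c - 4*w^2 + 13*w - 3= 63*c^2 + 21*c - 4*w^2 + w*(29*c + 12)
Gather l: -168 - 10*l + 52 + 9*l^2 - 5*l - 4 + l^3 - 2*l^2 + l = l^3 + 7*l^2 - 14*l - 120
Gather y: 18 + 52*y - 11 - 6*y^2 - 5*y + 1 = -6*y^2 + 47*y + 8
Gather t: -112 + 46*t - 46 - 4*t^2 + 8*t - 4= -4*t^2 + 54*t - 162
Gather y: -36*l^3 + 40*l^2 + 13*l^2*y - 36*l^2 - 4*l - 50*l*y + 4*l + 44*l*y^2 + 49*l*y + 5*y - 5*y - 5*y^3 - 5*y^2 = -36*l^3 + 4*l^2 - 5*y^3 + y^2*(44*l - 5) + y*(13*l^2 - l)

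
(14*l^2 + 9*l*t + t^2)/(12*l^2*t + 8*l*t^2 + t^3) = (7*l + t)/(t*(6*l + t))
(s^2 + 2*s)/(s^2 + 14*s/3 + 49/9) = 9*s*(s + 2)/(9*s^2 + 42*s + 49)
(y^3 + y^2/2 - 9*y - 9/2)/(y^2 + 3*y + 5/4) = 2*(y^2 - 9)/(2*y + 5)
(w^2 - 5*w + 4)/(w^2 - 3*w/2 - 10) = 2*(w - 1)/(2*w + 5)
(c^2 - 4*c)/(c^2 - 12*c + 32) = c/(c - 8)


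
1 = 1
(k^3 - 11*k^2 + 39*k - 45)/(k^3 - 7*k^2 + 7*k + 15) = (k - 3)/(k + 1)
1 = 1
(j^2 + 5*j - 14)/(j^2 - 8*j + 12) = (j + 7)/(j - 6)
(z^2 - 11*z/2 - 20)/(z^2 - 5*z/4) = 2*(2*z^2 - 11*z - 40)/(z*(4*z - 5))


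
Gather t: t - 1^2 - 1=t - 2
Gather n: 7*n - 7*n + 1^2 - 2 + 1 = 0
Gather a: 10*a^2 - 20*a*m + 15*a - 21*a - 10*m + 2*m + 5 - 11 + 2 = 10*a^2 + a*(-20*m - 6) - 8*m - 4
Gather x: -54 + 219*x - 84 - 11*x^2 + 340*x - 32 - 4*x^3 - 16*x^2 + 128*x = -4*x^3 - 27*x^2 + 687*x - 170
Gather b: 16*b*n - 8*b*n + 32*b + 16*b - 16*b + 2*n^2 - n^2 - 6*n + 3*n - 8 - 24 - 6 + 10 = b*(8*n + 32) + n^2 - 3*n - 28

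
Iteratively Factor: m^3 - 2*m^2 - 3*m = (m)*(m^2 - 2*m - 3) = m*(m + 1)*(m - 3)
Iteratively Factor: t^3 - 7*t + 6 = (t - 2)*(t^2 + 2*t - 3) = (t - 2)*(t + 3)*(t - 1)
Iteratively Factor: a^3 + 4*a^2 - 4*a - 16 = (a + 2)*(a^2 + 2*a - 8) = (a + 2)*(a + 4)*(a - 2)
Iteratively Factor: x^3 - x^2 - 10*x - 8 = (x + 1)*(x^2 - 2*x - 8) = (x + 1)*(x + 2)*(x - 4)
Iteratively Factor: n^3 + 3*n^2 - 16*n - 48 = (n + 3)*(n^2 - 16) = (n + 3)*(n + 4)*(n - 4)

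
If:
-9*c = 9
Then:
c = -1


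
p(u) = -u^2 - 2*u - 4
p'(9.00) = -20.00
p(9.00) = -103.00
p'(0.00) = -2.00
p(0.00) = -4.00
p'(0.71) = -3.42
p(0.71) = -5.92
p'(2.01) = -6.02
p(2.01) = -12.06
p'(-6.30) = 10.60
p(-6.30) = -31.09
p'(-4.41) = 6.82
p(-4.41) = -14.63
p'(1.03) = -4.06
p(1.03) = -7.12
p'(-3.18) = 4.36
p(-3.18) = -7.75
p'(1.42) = -4.84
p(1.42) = -8.86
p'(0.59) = -3.18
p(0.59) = -5.53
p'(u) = -2*u - 2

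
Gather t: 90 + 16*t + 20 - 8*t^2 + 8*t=-8*t^2 + 24*t + 110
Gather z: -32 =-32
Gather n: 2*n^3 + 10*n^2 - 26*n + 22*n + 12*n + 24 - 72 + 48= 2*n^3 + 10*n^2 + 8*n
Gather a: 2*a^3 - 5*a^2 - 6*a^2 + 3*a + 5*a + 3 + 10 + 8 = 2*a^3 - 11*a^2 + 8*a + 21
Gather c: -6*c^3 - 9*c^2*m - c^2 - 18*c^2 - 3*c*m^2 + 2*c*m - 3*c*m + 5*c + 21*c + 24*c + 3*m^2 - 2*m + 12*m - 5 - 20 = -6*c^3 + c^2*(-9*m - 19) + c*(-3*m^2 - m + 50) + 3*m^2 + 10*m - 25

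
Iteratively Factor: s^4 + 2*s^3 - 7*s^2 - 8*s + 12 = (s - 1)*(s^3 + 3*s^2 - 4*s - 12) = (s - 2)*(s - 1)*(s^2 + 5*s + 6) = (s - 2)*(s - 1)*(s + 2)*(s + 3)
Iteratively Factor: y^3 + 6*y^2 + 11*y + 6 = (y + 3)*(y^2 + 3*y + 2) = (y + 2)*(y + 3)*(y + 1)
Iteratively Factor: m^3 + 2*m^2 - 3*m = (m + 3)*(m^2 - m) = (m - 1)*(m + 3)*(m)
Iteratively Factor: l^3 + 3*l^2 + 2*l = (l)*(l^2 + 3*l + 2) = l*(l + 1)*(l + 2)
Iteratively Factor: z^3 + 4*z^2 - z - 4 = (z + 4)*(z^2 - 1) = (z + 1)*(z + 4)*(z - 1)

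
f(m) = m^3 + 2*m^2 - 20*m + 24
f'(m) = 3*m^2 + 4*m - 20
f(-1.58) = 56.65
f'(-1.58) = -18.83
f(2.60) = 3.10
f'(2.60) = 10.68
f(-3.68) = 74.85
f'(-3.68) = 5.91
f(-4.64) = 59.96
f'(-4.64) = 26.03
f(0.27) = 18.77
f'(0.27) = -18.70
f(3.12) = 11.44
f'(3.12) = 21.68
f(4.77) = 82.64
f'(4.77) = 67.34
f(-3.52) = 75.57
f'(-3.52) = 3.09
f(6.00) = 192.00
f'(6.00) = 112.00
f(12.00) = 1800.00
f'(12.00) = 460.00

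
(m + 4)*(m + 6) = m^2 + 10*m + 24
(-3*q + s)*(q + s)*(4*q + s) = -12*q^3 - 11*q^2*s + 2*q*s^2 + s^3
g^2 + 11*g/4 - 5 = (g - 5/4)*(g + 4)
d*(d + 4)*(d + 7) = d^3 + 11*d^2 + 28*d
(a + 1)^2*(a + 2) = a^3 + 4*a^2 + 5*a + 2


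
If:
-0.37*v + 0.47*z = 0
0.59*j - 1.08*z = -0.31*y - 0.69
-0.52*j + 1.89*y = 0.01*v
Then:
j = 1.59622515252069*z - 1.02178171276346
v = 1.27027027027027*z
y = 0.445894064557388*z - 0.281125127321163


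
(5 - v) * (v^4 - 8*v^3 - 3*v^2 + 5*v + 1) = -v^5 + 13*v^4 - 37*v^3 - 20*v^2 + 24*v + 5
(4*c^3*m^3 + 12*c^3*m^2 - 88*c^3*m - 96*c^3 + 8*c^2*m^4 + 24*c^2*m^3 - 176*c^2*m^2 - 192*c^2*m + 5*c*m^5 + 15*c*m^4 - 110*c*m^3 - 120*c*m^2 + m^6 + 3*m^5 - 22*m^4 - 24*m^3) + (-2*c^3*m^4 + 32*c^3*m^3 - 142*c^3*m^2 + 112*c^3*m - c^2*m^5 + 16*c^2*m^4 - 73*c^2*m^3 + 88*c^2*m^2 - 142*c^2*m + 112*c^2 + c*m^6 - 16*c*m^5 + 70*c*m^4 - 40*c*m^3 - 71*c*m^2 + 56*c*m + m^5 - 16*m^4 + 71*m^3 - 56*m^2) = -2*c^3*m^4 + 36*c^3*m^3 - 130*c^3*m^2 + 24*c^3*m - 96*c^3 - c^2*m^5 + 24*c^2*m^4 - 49*c^2*m^3 - 88*c^2*m^2 - 334*c^2*m + 112*c^2 + c*m^6 - 11*c*m^5 + 85*c*m^4 - 150*c*m^3 - 191*c*m^2 + 56*c*m + m^6 + 4*m^5 - 38*m^4 + 47*m^3 - 56*m^2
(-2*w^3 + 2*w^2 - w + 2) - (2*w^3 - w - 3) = -4*w^3 + 2*w^2 + 5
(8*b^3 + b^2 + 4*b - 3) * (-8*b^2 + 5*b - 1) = -64*b^5 + 32*b^4 - 35*b^3 + 43*b^2 - 19*b + 3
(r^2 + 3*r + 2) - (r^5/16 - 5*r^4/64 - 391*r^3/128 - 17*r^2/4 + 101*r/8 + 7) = -r^5/16 + 5*r^4/64 + 391*r^3/128 + 21*r^2/4 - 77*r/8 - 5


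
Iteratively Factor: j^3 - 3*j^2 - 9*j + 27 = (j + 3)*(j^2 - 6*j + 9) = (j - 3)*(j + 3)*(j - 3)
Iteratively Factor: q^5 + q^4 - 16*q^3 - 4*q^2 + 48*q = (q - 3)*(q^4 + 4*q^3 - 4*q^2 - 16*q) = (q - 3)*(q + 2)*(q^3 + 2*q^2 - 8*q) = (q - 3)*(q + 2)*(q + 4)*(q^2 - 2*q) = q*(q - 3)*(q + 2)*(q + 4)*(q - 2)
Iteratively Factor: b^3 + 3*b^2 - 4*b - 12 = (b + 3)*(b^2 - 4) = (b - 2)*(b + 3)*(b + 2)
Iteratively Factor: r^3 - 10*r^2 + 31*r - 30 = (r - 3)*(r^2 - 7*r + 10) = (r - 5)*(r - 3)*(r - 2)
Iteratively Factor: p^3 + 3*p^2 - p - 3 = (p - 1)*(p^2 + 4*p + 3) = (p - 1)*(p + 1)*(p + 3)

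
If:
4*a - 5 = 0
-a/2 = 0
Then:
No Solution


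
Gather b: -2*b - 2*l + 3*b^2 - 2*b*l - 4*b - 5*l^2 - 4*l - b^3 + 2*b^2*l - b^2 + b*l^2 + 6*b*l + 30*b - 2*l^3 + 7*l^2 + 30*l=-b^3 + b^2*(2*l + 2) + b*(l^2 + 4*l + 24) - 2*l^3 + 2*l^2 + 24*l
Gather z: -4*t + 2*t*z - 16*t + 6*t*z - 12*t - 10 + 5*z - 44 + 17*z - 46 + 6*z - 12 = -32*t + z*(8*t + 28) - 112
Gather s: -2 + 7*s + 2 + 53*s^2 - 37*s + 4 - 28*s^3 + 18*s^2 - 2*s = -28*s^3 + 71*s^2 - 32*s + 4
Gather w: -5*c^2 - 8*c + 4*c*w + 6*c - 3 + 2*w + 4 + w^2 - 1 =-5*c^2 - 2*c + w^2 + w*(4*c + 2)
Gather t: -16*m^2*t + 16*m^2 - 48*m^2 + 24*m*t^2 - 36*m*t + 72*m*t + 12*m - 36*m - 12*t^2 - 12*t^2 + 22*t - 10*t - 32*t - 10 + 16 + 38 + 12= -32*m^2 - 24*m + t^2*(24*m - 24) + t*(-16*m^2 + 36*m - 20) + 56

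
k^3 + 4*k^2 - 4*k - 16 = (k - 2)*(k + 2)*(k + 4)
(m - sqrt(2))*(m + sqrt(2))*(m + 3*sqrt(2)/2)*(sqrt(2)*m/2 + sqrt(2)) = sqrt(2)*m^4/2 + sqrt(2)*m^3 + 3*m^3/2 - sqrt(2)*m^2 + 3*m^2 - 3*m - 2*sqrt(2)*m - 6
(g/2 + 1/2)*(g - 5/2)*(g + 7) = g^3/2 + 11*g^2/4 - 13*g/2 - 35/4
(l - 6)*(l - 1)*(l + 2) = l^3 - 5*l^2 - 8*l + 12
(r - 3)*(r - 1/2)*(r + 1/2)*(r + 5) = r^4 + 2*r^3 - 61*r^2/4 - r/2 + 15/4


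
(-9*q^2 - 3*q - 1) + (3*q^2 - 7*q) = -6*q^2 - 10*q - 1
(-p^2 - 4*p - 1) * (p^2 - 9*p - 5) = -p^4 + 5*p^3 + 40*p^2 + 29*p + 5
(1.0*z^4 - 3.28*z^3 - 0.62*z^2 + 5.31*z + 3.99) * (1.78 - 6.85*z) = -6.85*z^5 + 24.248*z^4 - 1.5914*z^3 - 37.4771*z^2 - 17.8797*z + 7.1022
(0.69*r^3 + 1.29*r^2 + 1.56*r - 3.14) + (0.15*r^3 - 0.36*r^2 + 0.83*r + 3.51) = 0.84*r^3 + 0.93*r^2 + 2.39*r + 0.37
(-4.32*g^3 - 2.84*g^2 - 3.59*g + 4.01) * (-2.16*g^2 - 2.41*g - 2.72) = 9.3312*g^5 + 16.5456*g^4 + 26.3492*g^3 + 7.7151*g^2 + 0.100700000000002*g - 10.9072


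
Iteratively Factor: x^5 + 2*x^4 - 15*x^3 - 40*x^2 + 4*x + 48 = (x + 3)*(x^4 - x^3 - 12*x^2 - 4*x + 16) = (x + 2)*(x + 3)*(x^3 - 3*x^2 - 6*x + 8) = (x - 4)*(x + 2)*(x + 3)*(x^2 + x - 2) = (x - 4)*(x + 2)^2*(x + 3)*(x - 1)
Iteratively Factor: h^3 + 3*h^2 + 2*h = (h)*(h^2 + 3*h + 2) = h*(h + 2)*(h + 1)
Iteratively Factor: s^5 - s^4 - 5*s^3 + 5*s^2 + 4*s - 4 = (s - 1)*(s^4 - 5*s^2 + 4) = (s - 1)*(s + 1)*(s^3 - s^2 - 4*s + 4) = (s - 2)*(s - 1)*(s + 1)*(s^2 + s - 2) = (s - 2)*(s - 1)*(s + 1)*(s + 2)*(s - 1)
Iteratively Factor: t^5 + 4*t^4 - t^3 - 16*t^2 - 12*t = (t + 2)*(t^4 + 2*t^3 - 5*t^2 - 6*t) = (t + 2)*(t + 3)*(t^3 - t^2 - 2*t) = (t + 1)*(t + 2)*(t + 3)*(t^2 - 2*t) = (t - 2)*(t + 1)*(t + 2)*(t + 3)*(t)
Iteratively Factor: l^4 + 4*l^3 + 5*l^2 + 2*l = (l + 1)*(l^3 + 3*l^2 + 2*l) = (l + 1)^2*(l^2 + 2*l) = l*(l + 1)^2*(l + 2)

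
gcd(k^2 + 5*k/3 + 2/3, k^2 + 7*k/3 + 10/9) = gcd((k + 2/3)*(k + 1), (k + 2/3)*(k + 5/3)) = k + 2/3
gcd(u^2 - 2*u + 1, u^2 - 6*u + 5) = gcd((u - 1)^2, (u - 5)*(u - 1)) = u - 1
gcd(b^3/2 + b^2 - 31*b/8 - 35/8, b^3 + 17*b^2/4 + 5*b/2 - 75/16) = 1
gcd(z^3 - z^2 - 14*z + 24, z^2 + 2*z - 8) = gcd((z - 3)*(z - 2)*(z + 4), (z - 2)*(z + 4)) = z^2 + 2*z - 8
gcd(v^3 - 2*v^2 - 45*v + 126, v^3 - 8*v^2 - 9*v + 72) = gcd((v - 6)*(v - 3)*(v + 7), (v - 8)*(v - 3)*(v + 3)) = v - 3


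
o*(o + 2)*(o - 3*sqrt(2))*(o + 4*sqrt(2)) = o^4 + sqrt(2)*o^3 + 2*o^3 - 24*o^2 + 2*sqrt(2)*o^2 - 48*o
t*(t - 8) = t^2 - 8*t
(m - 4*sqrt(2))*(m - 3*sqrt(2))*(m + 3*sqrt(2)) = m^3 - 4*sqrt(2)*m^2 - 18*m + 72*sqrt(2)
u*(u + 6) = u^2 + 6*u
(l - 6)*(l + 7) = l^2 + l - 42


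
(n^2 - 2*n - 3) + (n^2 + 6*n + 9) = 2*n^2 + 4*n + 6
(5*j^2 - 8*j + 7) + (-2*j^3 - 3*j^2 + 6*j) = -2*j^3 + 2*j^2 - 2*j + 7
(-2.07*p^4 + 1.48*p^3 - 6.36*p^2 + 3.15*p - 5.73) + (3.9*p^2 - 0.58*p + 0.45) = -2.07*p^4 + 1.48*p^3 - 2.46*p^2 + 2.57*p - 5.28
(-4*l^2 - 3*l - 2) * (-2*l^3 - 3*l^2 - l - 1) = 8*l^5 + 18*l^4 + 17*l^3 + 13*l^2 + 5*l + 2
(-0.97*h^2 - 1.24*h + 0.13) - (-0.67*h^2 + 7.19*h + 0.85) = -0.3*h^2 - 8.43*h - 0.72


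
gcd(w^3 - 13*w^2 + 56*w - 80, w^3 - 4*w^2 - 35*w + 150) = w - 5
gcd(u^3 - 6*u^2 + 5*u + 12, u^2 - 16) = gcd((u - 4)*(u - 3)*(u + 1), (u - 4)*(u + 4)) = u - 4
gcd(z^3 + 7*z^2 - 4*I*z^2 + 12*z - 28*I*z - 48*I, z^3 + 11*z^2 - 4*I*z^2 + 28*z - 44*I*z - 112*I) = z^2 + z*(4 - 4*I) - 16*I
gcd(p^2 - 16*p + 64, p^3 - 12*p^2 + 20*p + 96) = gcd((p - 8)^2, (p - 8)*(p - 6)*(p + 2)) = p - 8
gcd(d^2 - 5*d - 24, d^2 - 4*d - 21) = d + 3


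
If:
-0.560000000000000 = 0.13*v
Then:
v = -4.31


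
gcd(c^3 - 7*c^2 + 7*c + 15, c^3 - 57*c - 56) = c + 1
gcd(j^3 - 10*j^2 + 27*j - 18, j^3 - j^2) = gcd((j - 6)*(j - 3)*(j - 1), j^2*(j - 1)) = j - 1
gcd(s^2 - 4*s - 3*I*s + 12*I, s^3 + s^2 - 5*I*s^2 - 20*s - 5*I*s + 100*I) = s - 4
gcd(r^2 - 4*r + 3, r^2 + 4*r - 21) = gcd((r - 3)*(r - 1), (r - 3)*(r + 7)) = r - 3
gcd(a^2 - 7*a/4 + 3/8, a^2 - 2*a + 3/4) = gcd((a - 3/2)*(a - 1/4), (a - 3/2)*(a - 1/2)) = a - 3/2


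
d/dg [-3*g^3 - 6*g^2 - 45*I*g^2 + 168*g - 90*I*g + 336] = -9*g^2 - g*(12 + 90*I) + 168 - 90*I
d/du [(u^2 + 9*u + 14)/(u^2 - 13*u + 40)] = 2*(-11*u^2 + 26*u + 271)/(u^4 - 26*u^3 + 249*u^2 - 1040*u + 1600)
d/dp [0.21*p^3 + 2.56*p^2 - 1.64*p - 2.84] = 0.63*p^2 + 5.12*p - 1.64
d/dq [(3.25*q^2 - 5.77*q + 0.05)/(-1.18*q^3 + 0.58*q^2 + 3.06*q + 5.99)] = (3.835*q^4 - 13.6172*q^3 + 13.4686*q^2 + 38.877*q - 34.7153)/(1.3924*q^6 - 1.3688*q^5 - 6.8852*q^4 - 10.5868*q^3 + 16.312*q^2 + 36.6588*q + 35.8801)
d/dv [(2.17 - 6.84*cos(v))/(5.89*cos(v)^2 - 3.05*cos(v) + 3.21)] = (-40.2876*cos(v)^2 + 25.5626*cos(v) + 15.3379)*sin(v)/(34.6921*cos(v)^4 - 35.929*cos(v)^3 + 47.1163*cos(v)^2 - 19.581*cos(v) + 10.3041)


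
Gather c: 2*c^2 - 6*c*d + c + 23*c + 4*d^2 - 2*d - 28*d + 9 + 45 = 2*c^2 + c*(24 - 6*d) + 4*d^2 - 30*d + 54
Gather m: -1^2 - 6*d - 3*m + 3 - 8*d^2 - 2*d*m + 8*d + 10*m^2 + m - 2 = -8*d^2 + 2*d + 10*m^2 + m*(-2*d - 2)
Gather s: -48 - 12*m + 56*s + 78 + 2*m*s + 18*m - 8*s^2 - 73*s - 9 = 6*m - 8*s^2 + s*(2*m - 17) + 21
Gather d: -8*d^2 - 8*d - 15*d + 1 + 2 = -8*d^2 - 23*d + 3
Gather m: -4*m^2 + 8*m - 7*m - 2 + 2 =-4*m^2 + m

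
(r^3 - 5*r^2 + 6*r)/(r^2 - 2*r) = r - 3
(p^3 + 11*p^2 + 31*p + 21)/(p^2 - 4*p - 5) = (p^2 + 10*p + 21)/(p - 5)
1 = 1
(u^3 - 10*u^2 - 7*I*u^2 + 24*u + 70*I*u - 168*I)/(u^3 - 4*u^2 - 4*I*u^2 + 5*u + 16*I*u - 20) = (u^2 - u*(6 + 7*I) + 42*I)/(u^2 - 4*I*u + 5)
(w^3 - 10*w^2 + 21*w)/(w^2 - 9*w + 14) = w*(w - 3)/(w - 2)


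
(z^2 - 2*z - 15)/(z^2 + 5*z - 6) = (z^2 - 2*z - 15)/(z^2 + 5*z - 6)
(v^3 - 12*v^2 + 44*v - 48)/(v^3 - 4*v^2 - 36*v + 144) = (v - 2)/(v + 6)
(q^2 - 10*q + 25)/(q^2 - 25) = (q - 5)/(q + 5)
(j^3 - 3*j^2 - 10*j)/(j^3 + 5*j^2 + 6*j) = (j - 5)/(j + 3)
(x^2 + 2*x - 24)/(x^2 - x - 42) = (x - 4)/(x - 7)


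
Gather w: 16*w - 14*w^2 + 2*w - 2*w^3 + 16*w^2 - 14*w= -2*w^3 + 2*w^2 + 4*w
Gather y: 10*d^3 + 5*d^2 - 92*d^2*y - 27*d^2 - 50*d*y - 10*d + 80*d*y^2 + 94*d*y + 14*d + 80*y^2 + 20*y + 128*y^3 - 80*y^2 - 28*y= 10*d^3 - 22*d^2 + 80*d*y^2 + 4*d + 128*y^3 + y*(-92*d^2 + 44*d - 8)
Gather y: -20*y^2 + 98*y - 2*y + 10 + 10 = -20*y^2 + 96*y + 20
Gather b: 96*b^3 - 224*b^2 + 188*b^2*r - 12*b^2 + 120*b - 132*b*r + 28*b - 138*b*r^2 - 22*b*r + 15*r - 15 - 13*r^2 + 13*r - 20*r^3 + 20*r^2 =96*b^3 + b^2*(188*r - 236) + b*(-138*r^2 - 154*r + 148) - 20*r^3 + 7*r^2 + 28*r - 15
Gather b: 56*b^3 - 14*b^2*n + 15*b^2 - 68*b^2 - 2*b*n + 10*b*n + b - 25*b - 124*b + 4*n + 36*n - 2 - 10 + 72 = 56*b^3 + b^2*(-14*n - 53) + b*(8*n - 148) + 40*n + 60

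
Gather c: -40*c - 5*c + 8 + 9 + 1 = 18 - 45*c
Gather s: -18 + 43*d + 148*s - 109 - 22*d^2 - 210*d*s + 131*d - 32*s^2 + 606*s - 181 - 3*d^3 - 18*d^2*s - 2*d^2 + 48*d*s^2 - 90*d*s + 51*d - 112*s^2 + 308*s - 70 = -3*d^3 - 24*d^2 + 225*d + s^2*(48*d - 144) + s*(-18*d^2 - 300*d + 1062) - 378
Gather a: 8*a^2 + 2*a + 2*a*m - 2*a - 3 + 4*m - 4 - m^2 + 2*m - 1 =8*a^2 + 2*a*m - m^2 + 6*m - 8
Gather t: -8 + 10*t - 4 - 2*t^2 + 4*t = -2*t^2 + 14*t - 12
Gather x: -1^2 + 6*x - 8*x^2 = -8*x^2 + 6*x - 1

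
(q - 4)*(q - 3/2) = q^2 - 11*q/2 + 6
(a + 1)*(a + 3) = a^2 + 4*a + 3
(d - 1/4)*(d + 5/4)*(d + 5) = d^3 + 6*d^2 + 75*d/16 - 25/16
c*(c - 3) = c^2 - 3*c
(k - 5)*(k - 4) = k^2 - 9*k + 20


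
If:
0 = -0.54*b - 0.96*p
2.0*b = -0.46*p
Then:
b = 0.00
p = 0.00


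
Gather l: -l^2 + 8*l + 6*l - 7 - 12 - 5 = -l^2 + 14*l - 24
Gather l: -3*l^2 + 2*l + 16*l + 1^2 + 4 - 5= -3*l^2 + 18*l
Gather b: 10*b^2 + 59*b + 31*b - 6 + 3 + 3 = 10*b^2 + 90*b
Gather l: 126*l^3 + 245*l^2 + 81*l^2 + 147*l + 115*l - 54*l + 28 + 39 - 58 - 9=126*l^3 + 326*l^2 + 208*l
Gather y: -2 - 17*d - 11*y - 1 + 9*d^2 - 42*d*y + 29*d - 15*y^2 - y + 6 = 9*d^2 + 12*d - 15*y^2 + y*(-42*d - 12) + 3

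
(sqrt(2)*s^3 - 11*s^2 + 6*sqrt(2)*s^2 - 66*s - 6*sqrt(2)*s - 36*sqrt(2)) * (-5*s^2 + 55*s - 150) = -5*sqrt(2)*s^5 + 25*sqrt(2)*s^4 + 55*s^4 - 275*s^3 + 210*sqrt(2)*s^3 - 1980*s^2 - 1050*sqrt(2)*s^2 - 1080*sqrt(2)*s + 9900*s + 5400*sqrt(2)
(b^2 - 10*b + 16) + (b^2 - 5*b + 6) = 2*b^2 - 15*b + 22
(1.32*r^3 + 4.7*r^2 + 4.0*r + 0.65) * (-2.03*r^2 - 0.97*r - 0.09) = -2.6796*r^5 - 10.8214*r^4 - 12.7978*r^3 - 5.6225*r^2 - 0.9905*r - 0.0585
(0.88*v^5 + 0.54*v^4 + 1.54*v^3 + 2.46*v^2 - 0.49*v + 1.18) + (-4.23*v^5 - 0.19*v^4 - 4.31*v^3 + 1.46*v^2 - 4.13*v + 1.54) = -3.35*v^5 + 0.35*v^4 - 2.77*v^3 + 3.92*v^2 - 4.62*v + 2.72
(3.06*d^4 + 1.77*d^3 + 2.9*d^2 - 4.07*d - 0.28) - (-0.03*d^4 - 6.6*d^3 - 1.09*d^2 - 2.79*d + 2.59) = 3.09*d^4 + 8.37*d^3 + 3.99*d^2 - 1.28*d - 2.87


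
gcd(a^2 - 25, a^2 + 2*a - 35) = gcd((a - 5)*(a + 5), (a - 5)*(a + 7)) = a - 5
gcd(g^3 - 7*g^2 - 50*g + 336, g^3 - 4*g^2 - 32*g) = g - 8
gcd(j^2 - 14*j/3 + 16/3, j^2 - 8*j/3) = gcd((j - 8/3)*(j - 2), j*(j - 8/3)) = j - 8/3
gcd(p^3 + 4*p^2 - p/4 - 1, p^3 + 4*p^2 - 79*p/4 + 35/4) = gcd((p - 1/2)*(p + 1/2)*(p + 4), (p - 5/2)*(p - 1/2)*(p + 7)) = p - 1/2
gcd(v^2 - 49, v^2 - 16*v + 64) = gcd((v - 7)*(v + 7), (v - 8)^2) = 1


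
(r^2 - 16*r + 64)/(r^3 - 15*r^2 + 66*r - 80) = (r - 8)/(r^2 - 7*r + 10)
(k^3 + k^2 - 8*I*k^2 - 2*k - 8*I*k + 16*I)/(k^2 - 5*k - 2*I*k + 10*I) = (k^3 + k^2*(1 - 8*I) - 2*k*(1 + 4*I) + 16*I)/(k^2 - k*(5 + 2*I) + 10*I)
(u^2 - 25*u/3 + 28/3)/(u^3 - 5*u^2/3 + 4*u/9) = 3*(u - 7)/(u*(3*u - 1))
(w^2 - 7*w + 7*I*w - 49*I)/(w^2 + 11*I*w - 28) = (w - 7)/(w + 4*I)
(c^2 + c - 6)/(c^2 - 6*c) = (c^2 + c - 6)/(c*(c - 6))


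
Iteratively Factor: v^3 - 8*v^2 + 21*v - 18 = (v - 3)*(v^2 - 5*v + 6) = (v - 3)^2*(v - 2)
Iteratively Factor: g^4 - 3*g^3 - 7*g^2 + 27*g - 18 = (g - 3)*(g^3 - 7*g + 6) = (g - 3)*(g - 2)*(g^2 + 2*g - 3) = (g - 3)*(g - 2)*(g - 1)*(g + 3)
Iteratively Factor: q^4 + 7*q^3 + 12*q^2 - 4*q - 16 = (q + 4)*(q^3 + 3*q^2 - 4) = (q + 2)*(q + 4)*(q^2 + q - 2) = (q + 2)^2*(q + 4)*(q - 1)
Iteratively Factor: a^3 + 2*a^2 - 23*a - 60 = (a - 5)*(a^2 + 7*a + 12) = (a - 5)*(a + 3)*(a + 4)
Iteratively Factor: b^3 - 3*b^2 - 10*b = (b + 2)*(b^2 - 5*b) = b*(b + 2)*(b - 5)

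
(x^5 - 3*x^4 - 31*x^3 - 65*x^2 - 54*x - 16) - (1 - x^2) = x^5 - 3*x^4 - 31*x^3 - 64*x^2 - 54*x - 17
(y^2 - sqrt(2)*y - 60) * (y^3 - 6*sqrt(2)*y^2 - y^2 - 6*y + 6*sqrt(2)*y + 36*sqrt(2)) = y^5 - 7*sqrt(2)*y^4 - y^4 - 54*y^3 + 7*sqrt(2)*y^3 + 48*y^2 + 402*sqrt(2)*y^2 - 360*sqrt(2)*y + 288*y - 2160*sqrt(2)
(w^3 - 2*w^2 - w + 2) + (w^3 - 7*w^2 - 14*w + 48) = 2*w^3 - 9*w^2 - 15*w + 50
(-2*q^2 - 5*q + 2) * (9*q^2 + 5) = -18*q^4 - 45*q^3 + 8*q^2 - 25*q + 10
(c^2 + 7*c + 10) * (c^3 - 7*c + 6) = c^5 + 7*c^4 + 3*c^3 - 43*c^2 - 28*c + 60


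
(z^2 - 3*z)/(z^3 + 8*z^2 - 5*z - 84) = z/(z^2 + 11*z + 28)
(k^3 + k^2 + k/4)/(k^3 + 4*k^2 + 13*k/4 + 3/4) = k/(k + 3)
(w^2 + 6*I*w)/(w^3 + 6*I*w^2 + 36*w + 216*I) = w/(w^2 + 36)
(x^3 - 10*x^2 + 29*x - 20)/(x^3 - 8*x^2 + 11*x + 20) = (x - 1)/(x + 1)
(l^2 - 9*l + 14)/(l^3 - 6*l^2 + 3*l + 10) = (l - 7)/(l^2 - 4*l - 5)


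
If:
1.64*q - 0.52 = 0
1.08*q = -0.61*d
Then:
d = -0.56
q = 0.32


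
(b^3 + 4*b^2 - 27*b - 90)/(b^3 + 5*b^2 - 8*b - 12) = (b^2 - 2*b - 15)/(b^2 - b - 2)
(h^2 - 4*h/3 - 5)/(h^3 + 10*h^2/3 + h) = (3*h^2 - 4*h - 15)/(h*(3*h^2 + 10*h + 3))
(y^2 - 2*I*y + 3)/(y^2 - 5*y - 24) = (-y^2 + 2*I*y - 3)/(-y^2 + 5*y + 24)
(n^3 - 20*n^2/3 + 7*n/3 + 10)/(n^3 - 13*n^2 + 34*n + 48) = (n - 5/3)/(n - 8)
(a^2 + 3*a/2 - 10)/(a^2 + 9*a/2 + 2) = (2*a - 5)/(2*a + 1)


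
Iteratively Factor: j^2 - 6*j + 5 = (j - 5)*(j - 1)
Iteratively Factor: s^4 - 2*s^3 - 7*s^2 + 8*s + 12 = (s + 1)*(s^3 - 3*s^2 - 4*s + 12) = (s + 1)*(s + 2)*(s^2 - 5*s + 6) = (s - 2)*(s + 1)*(s + 2)*(s - 3)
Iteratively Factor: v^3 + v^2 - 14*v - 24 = (v + 2)*(v^2 - v - 12) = (v + 2)*(v + 3)*(v - 4)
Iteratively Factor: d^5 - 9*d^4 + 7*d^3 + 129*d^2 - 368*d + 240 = (d - 5)*(d^4 - 4*d^3 - 13*d^2 + 64*d - 48) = (d - 5)*(d - 4)*(d^3 - 13*d + 12) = (d - 5)*(d - 4)*(d - 1)*(d^2 + d - 12) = (d - 5)*(d - 4)*(d - 3)*(d - 1)*(d + 4)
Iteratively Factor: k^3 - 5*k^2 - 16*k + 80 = (k + 4)*(k^2 - 9*k + 20) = (k - 5)*(k + 4)*(k - 4)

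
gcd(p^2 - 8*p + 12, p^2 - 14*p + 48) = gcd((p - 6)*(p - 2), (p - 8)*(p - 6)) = p - 6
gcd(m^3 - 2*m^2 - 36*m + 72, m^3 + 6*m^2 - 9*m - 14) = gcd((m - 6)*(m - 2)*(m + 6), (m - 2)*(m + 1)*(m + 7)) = m - 2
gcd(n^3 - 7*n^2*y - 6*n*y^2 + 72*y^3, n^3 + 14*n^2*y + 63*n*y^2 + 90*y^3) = n + 3*y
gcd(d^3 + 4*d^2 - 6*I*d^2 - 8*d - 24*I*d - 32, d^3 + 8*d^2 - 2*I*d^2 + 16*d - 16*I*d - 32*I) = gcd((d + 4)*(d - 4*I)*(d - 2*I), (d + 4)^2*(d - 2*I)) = d^2 + d*(4 - 2*I) - 8*I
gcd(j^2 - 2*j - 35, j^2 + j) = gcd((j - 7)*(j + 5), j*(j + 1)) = 1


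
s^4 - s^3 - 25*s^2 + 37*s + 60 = (s - 4)*(s - 3)*(s + 1)*(s + 5)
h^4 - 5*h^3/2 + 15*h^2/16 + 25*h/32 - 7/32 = (h - 7/4)*(h - 1)*(h - 1/4)*(h + 1/2)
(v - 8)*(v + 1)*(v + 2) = v^3 - 5*v^2 - 22*v - 16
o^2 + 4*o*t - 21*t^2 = (o - 3*t)*(o + 7*t)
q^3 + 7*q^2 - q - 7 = (q - 1)*(q + 1)*(q + 7)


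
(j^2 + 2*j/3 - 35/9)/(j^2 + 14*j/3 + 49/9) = (3*j - 5)/(3*j + 7)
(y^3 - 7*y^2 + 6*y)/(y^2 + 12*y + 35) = y*(y^2 - 7*y + 6)/(y^2 + 12*y + 35)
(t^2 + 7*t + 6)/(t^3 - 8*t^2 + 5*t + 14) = (t + 6)/(t^2 - 9*t + 14)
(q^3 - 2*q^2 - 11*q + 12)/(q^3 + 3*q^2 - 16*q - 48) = (q - 1)/(q + 4)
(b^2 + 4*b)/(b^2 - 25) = b*(b + 4)/(b^2 - 25)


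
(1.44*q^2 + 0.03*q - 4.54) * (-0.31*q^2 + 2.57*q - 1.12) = -0.4464*q^4 + 3.6915*q^3 - 0.1283*q^2 - 11.7014*q + 5.0848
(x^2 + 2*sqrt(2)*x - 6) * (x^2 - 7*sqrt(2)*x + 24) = x^4 - 5*sqrt(2)*x^3 - 10*x^2 + 90*sqrt(2)*x - 144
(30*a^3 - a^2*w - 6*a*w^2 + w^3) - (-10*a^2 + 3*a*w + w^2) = 30*a^3 - a^2*w + 10*a^2 - 6*a*w^2 - 3*a*w + w^3 - w^2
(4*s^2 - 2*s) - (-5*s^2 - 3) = 9*s^2 - 2*s + 3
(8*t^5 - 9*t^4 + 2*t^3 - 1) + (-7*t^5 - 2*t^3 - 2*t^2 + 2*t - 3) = t^5 - 9*t^4 - 2*t^2 + 2*t - 4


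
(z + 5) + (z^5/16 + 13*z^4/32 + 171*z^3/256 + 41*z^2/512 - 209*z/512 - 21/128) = z^5/16 + 13*z^4/32 + 171*z^3/256 + 41*z^2/512 + 303*z/512 + 619/128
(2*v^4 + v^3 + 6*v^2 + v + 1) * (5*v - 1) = 10*v^5 + 3*v^4 + 29*v^3 - v^2 + 4*v - 1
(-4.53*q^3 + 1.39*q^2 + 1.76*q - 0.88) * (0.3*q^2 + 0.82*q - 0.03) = -1.359*q^5 - 3.2976*q^4 + 1.8037*q^3 + 1.1375*q^2 - 0.7744*q + 0.0264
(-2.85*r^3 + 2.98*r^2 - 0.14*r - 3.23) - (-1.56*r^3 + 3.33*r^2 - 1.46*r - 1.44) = -1.29*r^3 - 0.35*r^2 + 1.32*r - 1.79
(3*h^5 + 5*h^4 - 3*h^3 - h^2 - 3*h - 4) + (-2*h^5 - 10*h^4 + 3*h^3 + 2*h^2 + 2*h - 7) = h^5 - 5*h^4 + h^2 - h - 11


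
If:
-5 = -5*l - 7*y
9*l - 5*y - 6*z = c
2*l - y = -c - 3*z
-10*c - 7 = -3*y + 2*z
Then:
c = -293/503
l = 156/503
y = 1735/3521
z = 534/3521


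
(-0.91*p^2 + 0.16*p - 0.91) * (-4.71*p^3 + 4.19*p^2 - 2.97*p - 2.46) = 4.2861*p^5 - 4.5665*p^4 + 7.6592*p^3 - 2.0495*p^2 + 2.3091*p + 2.2386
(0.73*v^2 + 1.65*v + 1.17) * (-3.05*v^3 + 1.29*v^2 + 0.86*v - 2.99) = -2.2265*v^5 - 4.0908*v^4 - 0.8122*v^3 + 0.7456*v^2 - 3.9273*v - 3.4983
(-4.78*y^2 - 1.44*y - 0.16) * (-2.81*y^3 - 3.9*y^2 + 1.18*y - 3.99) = 13.4318*y^5 + 22.6884*y^4 + 0.4252*y^3 + 17.997*y^2 + 5.5568*y + 0.6384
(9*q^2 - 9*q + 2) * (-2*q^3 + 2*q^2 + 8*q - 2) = -18*q^5 + 36*q^4 + 50*q^3 - 86*q^2 + 34*q - 4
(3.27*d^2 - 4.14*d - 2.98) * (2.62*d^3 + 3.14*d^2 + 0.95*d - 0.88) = 8.5674*d^5 - 0.578999999999999*d^4 - 17.7007*d^3 - 16.1678*d^2 + 0.8122*d + 2.6224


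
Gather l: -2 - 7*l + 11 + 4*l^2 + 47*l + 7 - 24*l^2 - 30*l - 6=-20*l^2 + 10*l + 10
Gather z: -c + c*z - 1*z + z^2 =-c + z^2 + z*(c - 1)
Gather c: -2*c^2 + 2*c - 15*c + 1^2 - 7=-2*c^2 - 13*c - 6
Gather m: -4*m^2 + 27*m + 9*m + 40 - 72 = -4*m^2 + 36*m - 32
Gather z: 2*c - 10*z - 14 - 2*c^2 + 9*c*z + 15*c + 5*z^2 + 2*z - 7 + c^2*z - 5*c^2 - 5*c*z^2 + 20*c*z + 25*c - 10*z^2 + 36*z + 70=-7*c^2 + 42*c + z^2*(-5*c - 5) + z*(c^2 + 29*c + 28) + 49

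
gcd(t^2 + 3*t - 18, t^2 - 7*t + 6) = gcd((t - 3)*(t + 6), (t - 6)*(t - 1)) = 1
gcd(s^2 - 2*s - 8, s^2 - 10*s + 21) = 1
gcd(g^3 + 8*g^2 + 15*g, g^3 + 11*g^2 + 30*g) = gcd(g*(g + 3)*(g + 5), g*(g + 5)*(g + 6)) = g^2 + 5*g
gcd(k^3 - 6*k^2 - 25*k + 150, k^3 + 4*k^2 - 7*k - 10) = k + 5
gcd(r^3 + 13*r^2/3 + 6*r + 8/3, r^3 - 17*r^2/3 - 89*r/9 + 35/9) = 1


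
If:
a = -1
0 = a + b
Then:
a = -1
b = 1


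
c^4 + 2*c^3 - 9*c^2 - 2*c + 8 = (c - 2)*(c - 1)*(c + 1)*(c + 4)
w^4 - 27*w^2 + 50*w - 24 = (w - 4)*(w - 1)^2*(w + 6)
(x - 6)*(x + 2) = x^2 - 4*x - 12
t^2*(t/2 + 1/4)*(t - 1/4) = t^4/2 + t^3/8 - t^2/16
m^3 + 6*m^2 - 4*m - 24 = (m - 2)*(m + 2)*(m + 6)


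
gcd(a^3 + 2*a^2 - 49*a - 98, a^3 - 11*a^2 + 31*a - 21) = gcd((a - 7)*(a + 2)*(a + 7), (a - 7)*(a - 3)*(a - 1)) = a - 7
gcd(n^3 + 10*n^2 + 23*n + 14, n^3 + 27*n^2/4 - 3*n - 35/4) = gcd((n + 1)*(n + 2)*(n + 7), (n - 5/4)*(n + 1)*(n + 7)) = n^2 + 8*n + 7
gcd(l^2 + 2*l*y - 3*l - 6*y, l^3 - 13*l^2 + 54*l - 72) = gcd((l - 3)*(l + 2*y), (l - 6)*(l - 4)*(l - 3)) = l - 3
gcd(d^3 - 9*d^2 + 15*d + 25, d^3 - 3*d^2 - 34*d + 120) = d - 5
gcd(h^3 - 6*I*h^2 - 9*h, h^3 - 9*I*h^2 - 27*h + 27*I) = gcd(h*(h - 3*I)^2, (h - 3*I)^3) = h^2 - 6*I*h - 9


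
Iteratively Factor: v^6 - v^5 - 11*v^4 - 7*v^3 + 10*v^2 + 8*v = (v + 1)*(v^5 - 2*v^4 - 9*v^3 + 2*v^2 + 8*v) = (v - 4)*(v + 1)*(v^4 + 2*v^3 - v^2 - 2*v) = v*(v - 4)*(v + 1)*(v^3 + 2*v^2 - v - 2) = v*(v - 4)*(v + 1)*(v + 2)*(v^2 - 1) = v*(v - 4)*(v - 1)*(v + 1)*(v + 2)*(v + 1)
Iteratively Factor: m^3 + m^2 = (m)*(m^2 + m) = m*(m + 1)*(m)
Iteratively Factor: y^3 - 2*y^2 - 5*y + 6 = (y + 2)*(y^2 - 4*y + 3) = (y - 1)*(y + 2)*(y - 3)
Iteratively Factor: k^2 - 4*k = (k - 4)*(k)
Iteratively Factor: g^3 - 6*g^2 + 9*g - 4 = (g - 4)*(g^2 - 2*g + 1) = (g - 4)*(g - 1)*(g - 1)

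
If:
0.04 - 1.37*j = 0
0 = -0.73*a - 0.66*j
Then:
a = -0.03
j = 0.03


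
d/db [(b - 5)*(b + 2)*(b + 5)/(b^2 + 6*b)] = (b^4 + 12*b^3 + 37*b^2 + 100*b + 300)/(b^2*(b^2 + 12*b + 36))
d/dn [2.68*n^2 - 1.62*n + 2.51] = 5.36*n - 1.62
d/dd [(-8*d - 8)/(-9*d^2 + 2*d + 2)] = 72*d*(-d - 2)/(81*d^4 - 36*d^3 - 32*d^2 + 8*d + 4)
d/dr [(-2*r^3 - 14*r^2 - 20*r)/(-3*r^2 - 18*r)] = 2*(r^2 + 12*r + 32)/(3*(r^2 + 12*r + 36))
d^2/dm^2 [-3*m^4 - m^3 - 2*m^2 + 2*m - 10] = -36*m^2 - 6*m - 4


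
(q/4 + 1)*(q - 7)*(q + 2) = q^3/4 - q^2/4 - 17*q/2 - 14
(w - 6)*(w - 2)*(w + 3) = w^3 - 5*w^2 - 12*w + 36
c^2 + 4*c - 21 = (c - 3)*(c + 7)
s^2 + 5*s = s*(s + 5)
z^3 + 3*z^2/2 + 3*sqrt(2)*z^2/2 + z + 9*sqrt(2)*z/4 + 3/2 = (z + 3/2)*(z + sqrt(2)/2)*(z + sqrt(2))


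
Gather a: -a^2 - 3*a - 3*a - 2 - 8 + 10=-a^2 - 6*a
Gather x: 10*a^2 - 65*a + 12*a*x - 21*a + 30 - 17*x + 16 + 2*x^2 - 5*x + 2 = 10*a^2 - 86*a + 2*x^2 + x*(12*a - 22) + 48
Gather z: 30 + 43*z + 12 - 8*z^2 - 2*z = -8*z^2 + 41*z + 42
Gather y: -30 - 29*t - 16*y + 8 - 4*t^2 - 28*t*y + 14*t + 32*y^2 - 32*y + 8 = -4*t^2 - 15*t + 32*y^2 + y*(-28*t - 48) - 14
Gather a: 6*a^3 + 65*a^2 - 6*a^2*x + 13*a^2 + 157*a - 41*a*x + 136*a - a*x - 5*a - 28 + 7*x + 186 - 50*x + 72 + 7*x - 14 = 6*a^3 + a^2*(78 - 6*x) + a*(288 - 42*x) - 36*x + 216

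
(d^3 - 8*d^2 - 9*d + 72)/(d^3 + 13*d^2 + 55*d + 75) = (d^2 - 11*d + 24)/(d^2 + 10*d + 25)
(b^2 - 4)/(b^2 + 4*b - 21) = (b^2 - 4)/(b^2 + 4*b - 21)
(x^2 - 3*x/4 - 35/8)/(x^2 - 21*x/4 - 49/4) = (x - 5/2)/(x - 7)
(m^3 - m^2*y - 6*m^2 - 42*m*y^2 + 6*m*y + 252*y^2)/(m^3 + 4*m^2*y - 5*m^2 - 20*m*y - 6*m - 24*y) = (m^2 - m*y - 42*y^2)/(m^2 + 4*m*y + m + 4*y)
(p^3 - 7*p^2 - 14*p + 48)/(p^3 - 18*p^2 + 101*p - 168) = (p^2 + p - 6)/(p^2 - 10*p + 21)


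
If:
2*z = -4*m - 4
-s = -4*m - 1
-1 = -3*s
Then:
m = -1/6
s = 1/3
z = -5/3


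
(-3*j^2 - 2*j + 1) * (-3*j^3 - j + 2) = 9*j^5 + 6*j^4 - 4*j^2 - 5*j + 2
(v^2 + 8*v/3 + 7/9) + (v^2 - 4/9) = 2*v^2 + 8*v/3 + 1/3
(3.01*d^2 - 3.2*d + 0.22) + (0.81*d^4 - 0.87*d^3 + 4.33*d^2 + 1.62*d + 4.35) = 0.81*d^4 - 0.87*d^3 + 7.34*d^2 - 1.58*d + 4.57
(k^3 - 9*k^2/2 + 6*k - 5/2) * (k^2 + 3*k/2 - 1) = k^5 - 3*k^4 - 7*k^3/4 + 11*k^2 - 39*k/4 + 5/2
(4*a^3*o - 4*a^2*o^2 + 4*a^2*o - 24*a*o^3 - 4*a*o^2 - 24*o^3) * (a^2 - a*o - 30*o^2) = 4*a^5*o - 8*a^4*o^2 + 4*a^4*o - 140*a^3*o^3 - 8*a^3*o^2 + 144*a^2*o^4 - 140*a^2*o^3 + 720*a*o^5 + 144*a*o^4 + 720*o^5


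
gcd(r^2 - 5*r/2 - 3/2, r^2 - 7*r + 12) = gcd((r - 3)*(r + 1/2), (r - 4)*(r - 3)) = r - 3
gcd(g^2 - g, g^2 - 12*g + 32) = 1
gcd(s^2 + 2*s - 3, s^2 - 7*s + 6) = s - 1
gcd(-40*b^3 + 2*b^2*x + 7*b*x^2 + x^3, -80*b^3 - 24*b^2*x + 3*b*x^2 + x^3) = 4*b + x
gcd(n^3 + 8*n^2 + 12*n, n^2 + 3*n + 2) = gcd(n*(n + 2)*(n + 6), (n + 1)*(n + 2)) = n + 2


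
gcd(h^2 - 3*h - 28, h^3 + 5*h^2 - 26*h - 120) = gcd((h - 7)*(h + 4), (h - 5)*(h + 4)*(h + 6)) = h + 4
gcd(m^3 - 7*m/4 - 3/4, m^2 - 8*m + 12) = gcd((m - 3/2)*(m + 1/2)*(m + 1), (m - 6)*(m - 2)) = 1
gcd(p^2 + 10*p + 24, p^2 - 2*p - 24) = p + 4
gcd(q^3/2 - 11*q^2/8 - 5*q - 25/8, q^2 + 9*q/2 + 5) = 1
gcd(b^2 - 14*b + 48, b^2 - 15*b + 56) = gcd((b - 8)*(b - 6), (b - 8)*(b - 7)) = b - 8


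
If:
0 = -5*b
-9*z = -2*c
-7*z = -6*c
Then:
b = 0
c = 0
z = 0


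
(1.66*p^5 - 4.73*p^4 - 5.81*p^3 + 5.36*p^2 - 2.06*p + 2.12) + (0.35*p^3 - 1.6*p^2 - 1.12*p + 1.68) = 1.66*p^5 - 4.73*p^4 - 5.46*p^3 + 3.76*p^2 - 3.18*p + 3.8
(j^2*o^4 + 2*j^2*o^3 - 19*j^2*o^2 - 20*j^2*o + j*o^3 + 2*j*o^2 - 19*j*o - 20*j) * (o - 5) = j^2*o^5 - 3*j^2*o^4 - 29*j^2*o^3 + 75*j^2*o^2 + 100*j^2*o + j*o^4 - 3*j*o^3 - 29*j*o^2 + 75*j*o + 100*j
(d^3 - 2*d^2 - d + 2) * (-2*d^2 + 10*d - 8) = -2*d^5 + 14*d^4 - 26*d^3 + 2*d^2 + 28*d - 16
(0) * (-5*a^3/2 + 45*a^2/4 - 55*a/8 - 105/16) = 0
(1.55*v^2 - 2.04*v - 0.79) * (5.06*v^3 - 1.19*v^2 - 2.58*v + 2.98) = 7.843*v^5 - 12.1669*v^4 - 5.5688*v^3 + 10.8223*v^2 - 4.041*v - 2.3542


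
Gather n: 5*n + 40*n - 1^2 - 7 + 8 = 45*n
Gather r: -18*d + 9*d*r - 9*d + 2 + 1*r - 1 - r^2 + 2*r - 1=-27*d - r^2 + r*(9*d + 3)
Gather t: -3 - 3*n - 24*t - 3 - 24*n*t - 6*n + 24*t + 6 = -24*n*t - 9*n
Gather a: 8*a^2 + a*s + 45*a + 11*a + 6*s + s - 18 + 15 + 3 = 8*a^2 + a*(s + 56) + 7*s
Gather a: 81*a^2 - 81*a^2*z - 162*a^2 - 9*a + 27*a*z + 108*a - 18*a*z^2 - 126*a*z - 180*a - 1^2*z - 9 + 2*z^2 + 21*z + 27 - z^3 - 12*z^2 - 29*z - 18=a^2*(-81*z - 81) + a*(-18*z^2 - 99*z - 81) - z^3 - 10*z^2 - 9*z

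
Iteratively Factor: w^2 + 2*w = (w)*(w + 2)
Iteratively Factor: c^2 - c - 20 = (c + 4)*(c - 5)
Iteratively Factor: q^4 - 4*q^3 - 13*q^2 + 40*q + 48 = (q - 4)*(q^3 - 13*q - 12) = (q - 4)*(q + 1)*(q^2 - q - 12) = (q - 4)*(q + 1)*(q + 3)*(q - 4)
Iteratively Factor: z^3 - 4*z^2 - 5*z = (z - 5)*(z^2 + z) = z*(z - 5)*(z + 1)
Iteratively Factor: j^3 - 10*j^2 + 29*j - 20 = (j - 1)*(j^2 - 9*j + 20) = (j - 5)*(j - 1)*(j - 4)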